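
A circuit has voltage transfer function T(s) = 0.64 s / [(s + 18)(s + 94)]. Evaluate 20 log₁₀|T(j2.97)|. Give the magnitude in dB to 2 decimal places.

-59.11 dB

|j2.97| = 2.97
|j2.97 + 18| = √(2.97² + 18²) = 18.24
|j2.97 + 94| = √(2.97² + 94²) = 94.05
|T(j2.97)| = 0.64 × 2.97 / (18.24 × 94.05) = 0.0011079
20 log₁₀(0.0011079) = -59.110 dB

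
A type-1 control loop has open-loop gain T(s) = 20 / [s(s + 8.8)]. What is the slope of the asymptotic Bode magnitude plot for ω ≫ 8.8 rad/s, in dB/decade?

With 0 zeros and 2 poles, the high-frequency asymptotic slope is 20 × (0 − 2) = -40 dB/decade.

-40 dB/decade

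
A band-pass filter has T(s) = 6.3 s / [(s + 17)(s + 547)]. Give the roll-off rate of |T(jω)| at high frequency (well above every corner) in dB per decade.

-20 dB/decade

With 1 zero and 2 poles, the high-frequency asymptotic slope is 20 × (1 − 2) = -20 dB/decade.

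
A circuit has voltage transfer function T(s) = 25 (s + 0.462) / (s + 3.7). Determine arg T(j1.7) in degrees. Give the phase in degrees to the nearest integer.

50°

∠(j1.7 + 0.462) = arctan(1.7/0.462) = 74.80°
∠(j1.7 + 3.7) = arctan(1.7/3.7) = 24.68°
∠T(j1.7) = 74.80° − 24.68° = 50.12°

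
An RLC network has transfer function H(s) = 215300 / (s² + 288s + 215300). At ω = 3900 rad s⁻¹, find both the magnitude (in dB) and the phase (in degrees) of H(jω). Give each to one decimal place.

|(j3900)² + 288(j3900) + 215300| = |-1.4995e+07 + j1.1232e+06| = 1.504e+07
|H(j3900)| = 215300 / 1.504e+07 = 0.014318
20 log₁₀(0.014318) = -36.88 dB
∠[(j3900)² + 288(j3900) + 215300] = ∠[-1.4995e+07 + j1.1232e+06] = 175.72°
∠H(j3900) = −175.72° = -175.72°

|H| = -36.9 dB, ∠H = -175.7 deg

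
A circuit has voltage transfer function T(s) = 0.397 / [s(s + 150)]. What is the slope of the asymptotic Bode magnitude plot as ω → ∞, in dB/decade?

-40 dB/decade

With 0 zeros and 2 poles, the high-frequency asymptotic slope is 20 × (0 − 2) = -40 dB/decade.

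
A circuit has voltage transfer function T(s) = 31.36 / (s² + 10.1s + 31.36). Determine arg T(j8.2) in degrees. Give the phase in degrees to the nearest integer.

∠[(j8.2)² + 10.1(j8.2) + 31.36] = ∠[-35.88 + j82.82] = 113.42°
∠T(j8.2) = −113.42° = -113.42°

-113°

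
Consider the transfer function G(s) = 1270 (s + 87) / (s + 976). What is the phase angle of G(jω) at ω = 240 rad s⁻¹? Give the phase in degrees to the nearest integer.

∠(j240 + 87) = arctan(240/87) = 70.07°
∠(j240 + 976) = arctan(240/976) = 13.82°
∠G(j240) = 70.07° − 13.82° = 56.26°

56°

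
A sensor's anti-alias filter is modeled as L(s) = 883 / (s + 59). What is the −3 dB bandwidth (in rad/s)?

For a single-pole low-pass, the −3 dB point is at the pole: ω = 59 rad/s.

59 rad/s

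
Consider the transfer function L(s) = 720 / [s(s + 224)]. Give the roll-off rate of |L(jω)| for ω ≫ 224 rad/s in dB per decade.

-40 dB/decade

With 0 zeros and 2 poles, the high-frequency asymptotic slope is 20 × (0 − 2) = -40 dB/decade.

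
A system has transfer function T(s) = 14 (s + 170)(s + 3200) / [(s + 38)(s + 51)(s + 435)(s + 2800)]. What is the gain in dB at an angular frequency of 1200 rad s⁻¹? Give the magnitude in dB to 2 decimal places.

|j1200 + 170| = √(1200² + 170²) = 1212
|j1200 + 3200| = √(1200² + 3200²) = 3418
|j1200 + 38| = √(1200² + 38²) = 1201
|j1200 + 51| = √(1200² + 51²) = 1201
|j1200 + 435| = √(1200² + 435²) = 1276
|j1200 + 2800| = √(1200² + 2800²) = 3046
|T(j1200)| = 14 × 1212 × 3418 / (1201 × 1201 × 1276 × 3046) = 1.0342e-05
20 log₁₀(1.0342e-05) = -99.708 dB

-99.71 dB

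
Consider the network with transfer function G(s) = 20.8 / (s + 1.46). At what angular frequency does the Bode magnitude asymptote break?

1.46 rad/sec

The single real pole at s = −1.46 gives a corner at ω = 1.46 rad/sec.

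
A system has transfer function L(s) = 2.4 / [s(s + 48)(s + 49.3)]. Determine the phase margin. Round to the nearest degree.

90°

Gain crossover: |L(jω)| = 1 at ω ≈ 0.00101 rad s⁻¹.
∠L(j0.00101) = −90° − arctan(0.00101/48) − arctan(0.00101/49.3) ≈ -90.00°
PM = 180° + (-90.00°) = 90.00°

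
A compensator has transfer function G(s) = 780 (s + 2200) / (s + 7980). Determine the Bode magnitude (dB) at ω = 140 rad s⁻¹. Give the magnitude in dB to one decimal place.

46.7 dB

|j140 + 2200| = √(140² + 2200²) = 2204
|j140 + 7980| = √(140² + 7980²) = 7981
|G(j140)| = 780 × 2204 / 7981 = 215.44
20 log₁₀(215.44) = 46.67 dB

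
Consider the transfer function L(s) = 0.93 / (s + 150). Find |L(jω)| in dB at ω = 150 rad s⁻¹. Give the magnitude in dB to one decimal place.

-47.2 dB

|j150 + 150| = √(150² + 150²) = 212.1
|L(j150)| = 0.93 / 212.1 = 0.0043841
20 log₁₀(0.0043841) = -47.16 dB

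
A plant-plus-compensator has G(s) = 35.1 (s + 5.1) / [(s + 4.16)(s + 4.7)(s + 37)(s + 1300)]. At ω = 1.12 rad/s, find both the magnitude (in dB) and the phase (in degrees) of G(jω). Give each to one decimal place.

|j1.12 + 5.1| = √(1.12² + 5.1²) = 5.222
|j1.12 + 4.16| = √(1.12² + 4.16²) = 4.308
|j1.12 + 4.7| = √(1.12² + 4.7²) = 4.832
|j1.12 + 37| = √(1.12² + 37²) = 37.02
|j1.12 + 1300| = √(1.12² + 1300²) = 1300
|G(j1.12)| = 35.1 × 5.222 / (4.308 × 4.832 × 37.02 × 1300) = 0.00018297
20 log₁₀(0.00018297) = -74.75 dB
∠(j1.12 + 5.1) = arctan(1.12/5.1) = 12.39°
∠(j1.12 + 4.16) = arctan(1.12/4.16) = 15.07°
∠(j1.12 + 4.7) = arctan(1.12/4.7) = 13.40°
∠(j1.12 + 37) = arctan(1.12/37) = 1.73°
∠(j1.12 + 1300) = arctan(1.12/1300) = 0.05°
∠G(j1.12) = 12.39° − (15.07° + 13.40° + 1.73° + 0.05°) = -17.87°

|G| = -74.8 dB, ∠G = -17.9 deg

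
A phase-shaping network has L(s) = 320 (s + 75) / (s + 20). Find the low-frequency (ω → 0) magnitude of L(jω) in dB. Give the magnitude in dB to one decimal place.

L(0) = 320 × 75 / 20 = 1200
20 log₁₀(1200) = 61.58 dB

61.6 dB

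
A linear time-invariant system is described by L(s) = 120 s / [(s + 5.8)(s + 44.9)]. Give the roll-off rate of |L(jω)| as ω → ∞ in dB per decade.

-20 dB/decade

With 1 zero and 2 poles, the high-frequency asymptotic slope is 20 × (1 − 2) = -20 dB/decade.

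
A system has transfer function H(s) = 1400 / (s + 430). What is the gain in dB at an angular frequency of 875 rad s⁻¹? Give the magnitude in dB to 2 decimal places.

3.14 dB

|j875 + 430| = √(875² + 430²) = 974.9
|H(j875)| = 1400 / 974.9 = 1.436
20 log₁₀(1.436) = 3.143 dB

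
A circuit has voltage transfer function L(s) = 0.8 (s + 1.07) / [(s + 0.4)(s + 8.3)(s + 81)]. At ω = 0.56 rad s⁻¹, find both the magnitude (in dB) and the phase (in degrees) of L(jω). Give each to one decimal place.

|j0.56 + 1.07| = √(0.56² + 1.07²) = 1.208
|j0.56 + 0.4| = √(0.56² + 0.4²) = 0.6882
|j0.56 + 8.3| = √(0.56² + 8.3²) = 8.319
|j0.56 + 81| = √(0.56² + 81²) = 81
|L(j0.56)| = 0.8 × 1.208 / (0.6882 × 8.319 × 81) = 0.0020834
20 log₁₀(0.0020834) = -53.62 dB
∠(j0.56 + 1.07) = arctan(0.56/1.07) = 27.63°
∠(j0.56 + 0.4) = arctan(0.56/0.4) = 54.46°
∠(j0.56 + 8.3) = arctan(0.56/8.3) = 3.86°
∠(j0.56 + 81) = arctan(0.56/81) = 0.40°
∠L(j0.56) = 27.63° − (54.46° + 3.86° + 0.40°) = -31.09°

|L| = -53.6 dB, ∠L = -31.1°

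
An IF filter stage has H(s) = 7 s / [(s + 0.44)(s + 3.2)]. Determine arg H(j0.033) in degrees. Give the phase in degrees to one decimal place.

∠(j0.033) = 90.00°
∠(j0.033 + 0.44) = arctan(0.033/0.44) = 4.29°
∠(j0.033 + 3.2) = arctan(0.033/3.2) = 0.59°
∠H(j0.033) = 90.00° − (4.29° + 0.59°) = 85.12°

85.1°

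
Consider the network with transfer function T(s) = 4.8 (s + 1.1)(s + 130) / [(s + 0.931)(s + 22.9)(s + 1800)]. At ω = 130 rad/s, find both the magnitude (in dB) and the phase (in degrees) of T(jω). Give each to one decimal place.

|j130 + 1.1| = √(130² + 1.1²) = 130
|j130 + 130| = √(130² + 130²) = 183.8
|j130 + 0.931| = √(130² + 0.931²) = 130
|j130 + 22.9| = √(130² + 22.9²) = 132
|j130 + 1800| = √(130² + 1800²) = 1805
|T(j130)| = 4.8 × 130 × 183.8 / (130 × 132 × 1805) = 0.0037044
20 log₁₀(0.0037044) = -48.63 dB
∠(j130 + 1.1) = arctan(130/1.1) = 89.52°
∠(j130 + 130) = arctan(130/130) = 45.00°
∠(j130 + 0.931) = arctan(130/0.931) = 89.59°
∠(j130 + 22.9) = arctan(130/22.9) = 80.01°
∠(j130 + 1800) = arctan(130/1800) = 4.13°
∠T(j130) = 89.52° + 45.00° − (89.59° + 80.01° + 4.13°) = -39.21°

|T| = -48.6 dB, ∠T = -39.2°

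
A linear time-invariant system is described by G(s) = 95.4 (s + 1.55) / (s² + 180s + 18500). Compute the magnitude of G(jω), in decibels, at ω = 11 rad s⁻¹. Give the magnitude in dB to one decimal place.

|j11 + 1.55| = √(11² + 1.55²) = 11.11
|(j11)² + 180(j11) + 18500| = |18379 + j1980| = 1.849e+04
|G(j11)| = 95.4 × 11.11 / 1.849e+04 = 0.05733
20 log₁₀(0.05733) = -24.83 dB

-24.8 dB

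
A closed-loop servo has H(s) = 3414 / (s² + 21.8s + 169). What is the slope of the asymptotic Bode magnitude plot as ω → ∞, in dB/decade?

-40 dB/decade

With 0 zeros and 2 poles, the high-frequency asymptotic slope is 20 × (0 − 2) = -40 dB/decade.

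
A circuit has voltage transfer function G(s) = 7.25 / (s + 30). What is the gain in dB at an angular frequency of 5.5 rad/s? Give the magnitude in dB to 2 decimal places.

-12.48 dB

|j5.5 + 30| = √(5.5² + 30²) = 30.5
|G(j5.5)| = 7.25 / 30.5 = 0.2377
20 log₁₀(0.2377) = -12.479 dB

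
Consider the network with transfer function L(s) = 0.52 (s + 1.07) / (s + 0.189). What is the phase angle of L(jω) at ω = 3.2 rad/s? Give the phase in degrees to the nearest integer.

∠(j3.2 + 1.07) = arctan(3.2/1.07) = 71.51°
∠(j3.2 + 0.189) = arctan(3.2/0.189) = 86.62°
∠L(j3.2) = 71.51° − 86.62° = -15.11°

-15°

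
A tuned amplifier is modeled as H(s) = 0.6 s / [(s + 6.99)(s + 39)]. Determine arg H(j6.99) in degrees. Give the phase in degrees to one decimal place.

34.8 deg

∠(j6.99) = 90.00°
∠(j6.99 + 6.99) = arctan(6.99/6.99) = 45.00°
∠(j6.99 + 39) = arctan(6.99/39) = 10.16°
∠H(j6.99) = 90.00° − (45.00° + 10.16°) = 34.84°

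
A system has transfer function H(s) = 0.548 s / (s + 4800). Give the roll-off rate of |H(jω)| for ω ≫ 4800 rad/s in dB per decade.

0 dB/decade

With 1 zero and 1 pole, the high-frequency asymptotic slope is 20 × (1 − 1) = 0 dB/decade.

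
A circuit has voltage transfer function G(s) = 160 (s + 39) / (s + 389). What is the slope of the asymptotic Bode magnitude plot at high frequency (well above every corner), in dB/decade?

With 1 zero and 1 pole, the high-frequency asymptotic slope is 20 × (1 − 1) = 0 dB/decade.

0 dB/decade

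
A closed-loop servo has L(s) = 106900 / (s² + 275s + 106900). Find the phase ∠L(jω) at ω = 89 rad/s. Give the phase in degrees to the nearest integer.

-14°

∠[(j89)² + 275(j89) + 106900] = ∠[98979 + j24475] = 13.89°
∠L(j89) = −13.89° = -13.89°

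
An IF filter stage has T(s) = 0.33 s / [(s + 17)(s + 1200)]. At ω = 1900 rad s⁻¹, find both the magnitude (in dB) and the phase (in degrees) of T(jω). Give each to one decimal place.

|T| = -76.7 dB, ∠T = -57.2°

|j1900| = 1900
|j1900 + 17| = √(1900² + 17²) = 1900
|j1900 + 1200| = √(1900² + 1200²) = 2247
|T(j1900)| = 0.33 × 1900 / (1900 × 2247) = 0.00014684
20 log₁₀(0.00014684) = -76.66 dB
∠(j1900) = 90.00°
∠(j1900 + 17) = arctan(1900/17) = 89.49°
∠(j1900 + 1200) = arctan(1900/1200) = 57.72°
∠T(j1900) = 90.00° − (89.49° + 57.72°) = -57.21°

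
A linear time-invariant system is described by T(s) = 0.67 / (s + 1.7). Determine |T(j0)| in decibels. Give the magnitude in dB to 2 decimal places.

T(0) = 0.67 / 1.7 = 0.39412
20 log₁₀(0.39412) = -8.087 dB

-8.09 dB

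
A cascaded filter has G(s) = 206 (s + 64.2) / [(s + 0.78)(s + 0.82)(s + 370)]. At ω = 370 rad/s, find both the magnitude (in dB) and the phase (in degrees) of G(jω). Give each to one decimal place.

|G| = -59.3 dB, ∠G = -144.6°

|j370 + 64.2| = √(370² + 64.2²) = 375.5
|j370 + 0.78| = √(370² + 0.78²) = 370
|j370 + 0.82| = √(370² + 0.82²) = 370
|j370 + 370| = √(370² + 370²) = 523.3
|G(j370)| = 206 × 375.5 / (370 × 370 × 523.3) = 0.0010799
20 log₁₀(0.0010799) = -59.33 dB
∠(j370 + 64.2) = arctan(370/64.2) = 80.16°
∠(j370 + 0.78) = arctan(370/0.78) = 89.88°
∠(j370 + 0.82) = arctan(370/0.82) = 89.87°
∠(j370 + 370) = arctan(370/370) = 45.00°
∠G(j370) = 80.16° − (89.88° + 89.87° + 45.00°) = -144.60°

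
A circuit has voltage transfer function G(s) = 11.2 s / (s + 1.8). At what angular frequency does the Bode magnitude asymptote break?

1.8 rad/s

The single real pole at s = −1.8 gives a corner at ω = 1.8 rad/s.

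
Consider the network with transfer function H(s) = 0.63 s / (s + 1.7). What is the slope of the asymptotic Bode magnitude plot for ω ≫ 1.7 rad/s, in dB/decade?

0 dB/decade

With 1 zero and 1 pole, the high-frequency asymptotic slope is 20 × (1 − 1) = 0 dB/decade.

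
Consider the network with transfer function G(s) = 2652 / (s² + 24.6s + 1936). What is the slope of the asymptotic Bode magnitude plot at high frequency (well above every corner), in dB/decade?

-40 dB/decade

With 0 zeros and 2 poles, the high-frequency asymptotic slope is 20 × (0 − 2) = -40 dB/decade.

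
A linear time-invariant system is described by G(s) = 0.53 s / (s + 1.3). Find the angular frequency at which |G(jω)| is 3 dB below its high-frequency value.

1.3 rad/sec

For a single-pole high-pass, the −3 dB point is at the pole: ω = 1.3 rad/sec.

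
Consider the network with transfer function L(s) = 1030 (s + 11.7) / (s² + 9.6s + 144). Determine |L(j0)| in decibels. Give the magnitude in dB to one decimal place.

L(0) = 1030 × 11.7 / 144 = 83.688
20 log₁₀(83.688) = 38.45 dB

38.5 dB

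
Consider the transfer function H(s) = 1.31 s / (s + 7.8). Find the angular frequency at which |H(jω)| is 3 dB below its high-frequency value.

For a single-pole high-pass, the −3 dB point is at the pole: ω = 7.8 rad/sec.

7.8 rad/sec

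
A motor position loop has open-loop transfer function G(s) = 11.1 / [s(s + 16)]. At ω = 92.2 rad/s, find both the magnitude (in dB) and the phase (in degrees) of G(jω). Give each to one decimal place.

|G| = -57.8 dB, ∠G = -170.2°

|j92.2 + 16| = √(92.2² + 16²) = 93.58
|j92.2| = 92.2
|G(j92.2)| = 11.1 / (93.58 × 92.2) = 0.0012865
20 log₁₀(0.0012865) = -57.81 dB
∠(j92.2 + 16) = arctan(92.2/16) = 80.16°
∠(j92.2) = 90.00°
∠G(j92.2) = − (80.16° + 90.00°) = -170.16°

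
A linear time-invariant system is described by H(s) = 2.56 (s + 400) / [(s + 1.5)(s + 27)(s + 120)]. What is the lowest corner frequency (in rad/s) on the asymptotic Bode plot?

Break frequencies occur at each pole and zero magnitude: 1.5 rad/s, 27 rad/s, 120 rad/s, 400 rad/s.
The lowest is 1.5 rad/s.

1.5 rad/s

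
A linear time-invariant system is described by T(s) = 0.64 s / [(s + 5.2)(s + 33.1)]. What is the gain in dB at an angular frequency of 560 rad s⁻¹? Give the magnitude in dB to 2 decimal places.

-58.86 dB

|j560| = 560
|j560 + 5.2| = √(560² + 5.2²) = 560
|j560 + 33.1| = √(560² + 33.1²) = 561
|T(j560)| = 0.64 × 560 / (560 × 561) = 0.0011408
20 log₁₀(0.0011408) = -58.856 dB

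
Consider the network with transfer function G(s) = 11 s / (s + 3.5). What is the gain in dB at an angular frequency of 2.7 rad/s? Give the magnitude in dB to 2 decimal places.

16.55 dB

|j2.7| = 2.7
|j2.7 + 3.5| = √(2.7² + 3.5²) = 4.42
|G(j2.7)| = 11 × 2.7 / 4.42 = 6.7188
20 log₁₀(6.7188) = 16.546 dB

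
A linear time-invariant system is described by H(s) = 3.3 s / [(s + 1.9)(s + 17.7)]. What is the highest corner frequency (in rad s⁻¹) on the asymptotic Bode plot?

17.7 rad s⁻¹

Break frequencies occur at each pole and zero magnitude: 1.9 rad s⁻¹, 17.7 rad s⁻¹.
The highest is 17.7 rad s⁻¹.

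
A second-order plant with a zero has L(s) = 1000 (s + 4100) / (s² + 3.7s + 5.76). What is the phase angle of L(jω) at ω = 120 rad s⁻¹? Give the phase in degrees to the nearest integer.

∠(j120 + 4100) = arctan(120/4100) = 1.68°
∠[(j120)² + 3.7(j120) + 5.76] = ∠[-14394 + j444] = 178.23°
∠L(j120) = 1.68° − 178.23° = -176.56°

-177°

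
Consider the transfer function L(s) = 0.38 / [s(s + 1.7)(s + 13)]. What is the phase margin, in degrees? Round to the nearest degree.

89 deg

Gain crossover: |L(jω)| = 1 at ω ≈ 0.0172 rad/s.
∠L(j0.0172) = −90° − arctan(0.0172/1.7) − arctan(0.0172/13) ≈ -90.66°
PM = 180° + (-90.66°) = 89.34°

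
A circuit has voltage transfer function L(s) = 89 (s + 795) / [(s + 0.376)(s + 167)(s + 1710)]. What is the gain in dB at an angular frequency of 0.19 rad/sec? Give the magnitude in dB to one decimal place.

-4.6 dB

|j0.19 + 795| = √(0.19² + 795²) = 795
|j0.19 + 0.376| = √(0.19² + 0.376²) = 0.4213
|j0.19 + 167| = √(0.19² + 167²) = 167
|j0.19 + 1710| = √(0.19² + 1710²) = 1710
|L(j0.19)| = 89 × 795 / (0.4213 × 167 × 1710) = 0.58813
20 log₁₀(0.58813) = -4.61 dB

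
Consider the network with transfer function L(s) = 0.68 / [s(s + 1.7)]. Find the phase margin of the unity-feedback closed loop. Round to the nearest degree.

Gain crossover: |L(jω)| = 1 at ω ≈ 0.39 rad/sec.
∠L(j0.39) = −90° − arctan(0.39/1.7) ≈ -102.92°
PM = 180° + (-102.92°) = 77.08°

77°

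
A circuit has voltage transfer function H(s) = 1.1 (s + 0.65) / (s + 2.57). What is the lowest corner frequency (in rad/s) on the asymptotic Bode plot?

Break frequencies occur at each pole and zero magnitude: 0.65 rad/s, 2.57 rad/s.
The lowest is 0.65 rad/s.

0.65 rad/s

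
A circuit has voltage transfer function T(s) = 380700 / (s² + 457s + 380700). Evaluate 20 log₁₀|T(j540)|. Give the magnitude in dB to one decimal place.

|(j540)² + 457(j540) + 380700| = |89100 + j2.4678e+05| = 2.624e+05
|T(j540)| = 380700 / 2.624e+05 = 1.451
20 log₁₀(1.451) = 3.23 dB

3.2 dB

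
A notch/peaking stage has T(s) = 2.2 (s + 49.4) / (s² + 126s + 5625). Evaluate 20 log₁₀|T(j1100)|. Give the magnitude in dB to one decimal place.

-54.0 dB

|j1100 + 49.4| = √(1100² + 49.4²) = 1101
|(j1100)² + 126(j1100) + 5625| = |-1.2044e+06 + j1.386e+05| = 1.212e+06
|T(j1100)| = 2.2 × 1101 / 1.212e+06 = 0.0019982
20 log₁₀(0.0019982) = -53.99 dB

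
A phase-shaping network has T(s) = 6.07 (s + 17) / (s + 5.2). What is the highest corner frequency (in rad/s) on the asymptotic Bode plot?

Break frequencies occur at each pole and zero magnitude: 5.2 rad/s, 17 rad/s.
The highest is 17 rad/s.

17 rad/s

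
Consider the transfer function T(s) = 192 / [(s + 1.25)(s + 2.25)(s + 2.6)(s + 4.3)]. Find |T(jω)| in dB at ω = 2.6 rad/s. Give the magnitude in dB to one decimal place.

0.4 dB

|j2.6 + 1.25| = √(2.6² + 1.25²) = 2.885
|j2.6 + 2.25| = √(2.6² + 2.25²) = 3.438
|j2.6 + 2.6| = √(2.6² + 2.6²) = 3.677
|j2.6 + 4.3| = √(2.6² + 4.3²) = 5.025
|T(j2.6)| = 192 / (2.885 × 3.438 × 3.677 × 5.025) = 1.0476
20 log₁₀(1.0476) = 0.40 dB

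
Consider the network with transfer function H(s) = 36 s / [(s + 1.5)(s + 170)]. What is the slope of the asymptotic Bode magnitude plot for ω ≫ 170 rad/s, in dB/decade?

-20 dB/decade

With 1 zero and 2 poles, the high-frequency asymptotic slope is 20 × (1 − 2) = -20 dB/decade.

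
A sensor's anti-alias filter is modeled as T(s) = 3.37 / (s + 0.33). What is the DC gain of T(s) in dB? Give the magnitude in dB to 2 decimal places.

20.18 dB

T(0) = 3.37 / 0.33 = 10.212
20 log₁₀(10.212) = 20.182 dB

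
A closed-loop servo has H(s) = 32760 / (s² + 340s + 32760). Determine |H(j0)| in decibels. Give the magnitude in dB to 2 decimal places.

H(0) = 32760 / 32760 = 1
20 log₁₀(1) = 0.000 dB

0.00 dB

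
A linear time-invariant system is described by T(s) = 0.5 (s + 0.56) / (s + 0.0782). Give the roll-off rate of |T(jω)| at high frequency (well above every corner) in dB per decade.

0 dB/decade

With 1 zero and 1 pole, the high-frequency asymptotic slope is 20 × (1 − 1) = 0 dB/decade.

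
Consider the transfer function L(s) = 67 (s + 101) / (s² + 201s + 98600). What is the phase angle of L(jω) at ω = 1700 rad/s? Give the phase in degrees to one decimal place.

∠(j1700 + 101) = arctan(1700/101) = 86.60°
∠[(j1700)² + 201(j1700) + 98600] = ∠[-2.7914e+06 + j3.417e+05] = 173.02°
∠L(j1700) = 86.60° − 173.02° = -86.42°

-86.4°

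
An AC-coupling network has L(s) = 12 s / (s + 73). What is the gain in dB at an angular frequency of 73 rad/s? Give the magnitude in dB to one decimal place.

18.6 dB

|j73| = 73
|j73 + 73| = √(73² + 73²) = 103.2
|L(j73)| = 12 × 73 / 103.2 = 8.4853
20 log₁₀(8.4853) = 18.57 dB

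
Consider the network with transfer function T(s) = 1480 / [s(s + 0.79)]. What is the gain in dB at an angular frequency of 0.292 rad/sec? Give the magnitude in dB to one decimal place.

75.6 dB

|j0.292 + 0.79| = √(0.292² + 0.79²) = 0.8422
|j0.292| = 0.292
|T(j0.292)| = 1480 / (0.8422 × 0.292) = 6017.9
20 log₁₀(6017.9) = 75.59 dB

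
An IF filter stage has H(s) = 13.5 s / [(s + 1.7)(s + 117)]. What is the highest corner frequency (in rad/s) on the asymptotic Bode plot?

Break frequencies occur at each pole and zero magnitude: 1.7 rad/s, 117 rad/s.
The highest is 117 rad/s.

117 rad/s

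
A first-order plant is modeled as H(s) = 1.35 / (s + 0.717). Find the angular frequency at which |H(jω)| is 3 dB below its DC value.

0.717 rad/s

For a single-pole low-pass, the −3 dB point is at the pole: ω = 0.717 rad/s.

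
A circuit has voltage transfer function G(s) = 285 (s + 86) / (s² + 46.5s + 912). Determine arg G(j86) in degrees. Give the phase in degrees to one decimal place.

-103.3 deg

∠(j86 + 86) = arctan(86/86) = 45.00°
∠[(j86)² + 46.5(j86) + 912] = ∠[-6484 + j3999] = 148.34°
∠G(j86) = 45.00° − 148.34° = -103.34°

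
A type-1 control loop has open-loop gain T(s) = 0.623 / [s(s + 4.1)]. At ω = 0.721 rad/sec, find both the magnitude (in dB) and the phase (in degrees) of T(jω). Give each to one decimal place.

|T| = -13.7 dB, ∠T = -100.0°

|j0.721 + 4.1| = √(0.721² + 4.1²) = 4.163
|j0.721| = 0.721
|T(j0.721)| = 0.623 / (4.163 × 0.721) = 0.20757
20 log₁₀(0.20757) = -13.66 dB
∠(j0.721 + 4.1) = arctan(0.721/4.1) = 9.97°
∠(j0.721) = 90.00°
∠T(j0.721) = − (9.97° + 90.00°) = -99.97°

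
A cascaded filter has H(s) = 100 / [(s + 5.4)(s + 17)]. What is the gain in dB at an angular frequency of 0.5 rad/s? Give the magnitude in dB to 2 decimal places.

0.70 dB

|j0.5 + 5.4| = √(0.5² + 5.4²) = 5.423
|j0.5 + 17| = √(0.5² + 17²) = 17.01
|H(j0.5)| = 100 / (5.423 × 17.01) = 1.0842
20 log₁₀(1.0842) = 0.702 dB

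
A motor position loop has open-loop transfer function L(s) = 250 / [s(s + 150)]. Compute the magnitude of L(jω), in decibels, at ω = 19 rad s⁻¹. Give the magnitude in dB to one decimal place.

-21.2 dB

|j19 + 150| = √(19² + 150²) = 151.2
|j19| = 19
|L(j19)| = 250 / (151.2 × 19) = 0.087024
20 log₁₀(0.087024) = -21.21 dB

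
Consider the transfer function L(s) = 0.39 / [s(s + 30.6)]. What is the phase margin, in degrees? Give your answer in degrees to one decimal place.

90.0°

Gain crossover: |L(jω)| = 1 at ω ≈ 0.0127 rad/sec.
∠L(j0.0127) = −90° − arctan(0.0127/30.6) ≈ -90.02°
PM = 180° + (-90.02°) = 89.98°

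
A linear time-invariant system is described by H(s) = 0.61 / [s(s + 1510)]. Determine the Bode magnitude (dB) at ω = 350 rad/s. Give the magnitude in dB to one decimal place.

-119.0 dB

|j350 + 1510| = √(350² + 1510²) = 1550
|j350| = 350
|H(j350)| = 0.61 / (1550 × 350) = 1.1244e-06
20 log₁₀(1.1244e-06) = -118.98 dB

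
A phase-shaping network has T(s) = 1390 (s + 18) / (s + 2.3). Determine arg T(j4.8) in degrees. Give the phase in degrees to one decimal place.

-49.5°

∠(j4.8 + 18) = arctan(4.8/18) = 14.93°
∠(j4.8 + 2.3) = arctan(4.8/2.3) = 64.40°
∠T(j4.8) = 14.93° − 64.40° = -49.47°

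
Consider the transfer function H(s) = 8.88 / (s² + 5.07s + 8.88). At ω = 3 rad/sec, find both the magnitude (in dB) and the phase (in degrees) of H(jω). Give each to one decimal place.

|H| = -4.7 dB, ∠H = -90.5°

|(j3)² + 5.07(j3) + 8.88| = |-0.12 + j15.21| = 15.21
|H(j3)| = 8.88 / 15.21 = 0.58381
20 log₁₀(0.58381) = -4.67 dB
∠[(j3)² + 5.07(j3) + 8.88] = ∠[-0.12 + j15.21] = 90.45°
∠H(j3) = −90.45° = -90.45°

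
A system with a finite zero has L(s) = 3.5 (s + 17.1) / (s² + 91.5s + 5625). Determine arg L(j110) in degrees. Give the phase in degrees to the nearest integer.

-42°

∠(j110 + 17.1) = arctan(110/17.1) = 81.16°
∠[(j110)² + 91.5(j110) + 5625] = ∠[-6475 + j10065] = 122.75°
∠L(j110) = 81.16° − 122.75° = -41.59°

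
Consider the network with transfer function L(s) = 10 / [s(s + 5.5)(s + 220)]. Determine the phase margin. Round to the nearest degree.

Gain crossover: |L(jω)| = 1 at ω ≈ 0.00826 rad/s.
∠L(j0.00826) = −90° − arctan(0.00826/5.5) − arctan(0.00826/220) ≈ -90.09°
PM = 180° + (-90.09°) = 89.91°

90°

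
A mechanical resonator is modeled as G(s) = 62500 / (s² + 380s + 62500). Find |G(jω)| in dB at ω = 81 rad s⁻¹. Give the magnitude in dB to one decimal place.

|(j81)² + 380(j81) + 62500| = |55939 + j30780| = 6.385e+04
|G(j81)| = 62500 / 6.385e+04 = 0.97889
20 log₁₀(0.97889) = -0.19 dB

-0.2 dB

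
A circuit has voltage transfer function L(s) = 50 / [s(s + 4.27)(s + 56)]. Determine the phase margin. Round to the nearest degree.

Gain crossover: |L(jω)| = 1 at ω ≈ 0.209 rad/s.
∠L(j0.209) = −90° − arctan(0.209/4.27) − arctan(0.209/56) ≈ -93.01°
PM = 180° + (-93.01°) = 86.99°

87°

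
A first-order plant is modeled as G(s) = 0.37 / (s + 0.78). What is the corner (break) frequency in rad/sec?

The single real pole at s = −0.78 gives a corner at ω = 0.78 rad/sec.

0.78 rad/sec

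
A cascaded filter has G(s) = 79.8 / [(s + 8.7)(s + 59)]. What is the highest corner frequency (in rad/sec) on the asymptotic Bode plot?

Break frequencies occur at each pole and zero magnitude: 8.7 rad/sec, 59 rad/sec.
The highest is 59 rad/sec.

59 rad/sec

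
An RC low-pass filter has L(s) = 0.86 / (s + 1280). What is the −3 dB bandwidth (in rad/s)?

For a single-pole low-pass, the −3 dB point is at the pole: ω = 1280 rad/s.

1280 rad/s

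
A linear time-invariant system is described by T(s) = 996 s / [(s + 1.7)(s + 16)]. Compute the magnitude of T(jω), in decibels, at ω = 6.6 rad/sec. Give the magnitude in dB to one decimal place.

34.9 dB

|j6.6| = 6.6
|j6.6 + 1.7| = √(6.6² + 1.7²) = 6.815
|j6.6 + 16| = √(6.6² + 16²) = 17.31
|T(j6.6)| = 996 × 6.6 / (6.815 × 17.31) = 55.727
20 log₁₀(55.727) = 34.92 dB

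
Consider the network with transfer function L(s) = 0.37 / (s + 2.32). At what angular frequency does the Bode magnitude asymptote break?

The single real pole at s = −2.32 gives a corner at ω = 2.32 rad/sec.

2.32 rad/sec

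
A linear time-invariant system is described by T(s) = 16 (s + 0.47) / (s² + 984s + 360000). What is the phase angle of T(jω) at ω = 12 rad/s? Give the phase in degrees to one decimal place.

∠(j12 + 0.47) = arctan(12/0.47) = 87.76°
∠[(j12)² + 984(j12) + 360000] = ∠[3.5986e+05 + j11808] = 1.88°
∠T(j12) = 87.76° − 1.88° = 85.88°

85.9°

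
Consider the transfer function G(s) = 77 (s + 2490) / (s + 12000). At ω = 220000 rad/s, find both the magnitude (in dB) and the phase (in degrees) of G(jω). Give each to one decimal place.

|G| = 37.7 dB, ∠G = 2.5 deg

|j220000 + 2490| = √(220000² + 2490²) = 2.2e+05
|j220000 + 12000| = √(220000² + 12000²) = 2.203e+05
|G(j220000)| = 77 × 2.2e+05 / 2.203e+05 = 76.891
20 log₁₀(76.891) = 37.72 dB
∠(j220000 + 2490) = arctan(220000/2490) = 89.35°
∠(j220000 + 12000) = arctan(220000/12000) = 86.88°
∠G(j220000) = 89.35° − 86.88° = 2.47°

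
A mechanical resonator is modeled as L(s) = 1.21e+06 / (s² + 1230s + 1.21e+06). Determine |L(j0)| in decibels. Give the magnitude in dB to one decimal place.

L(0) = 1.21e+06 / 1.21e+06 = 1
20 log₁₀(1) = 0.00 dB

0.0 dB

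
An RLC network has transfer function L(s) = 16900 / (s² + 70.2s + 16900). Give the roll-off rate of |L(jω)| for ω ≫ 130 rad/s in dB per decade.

-40 dB/decade

With 0 zeros and 2 poles, the high-frequency asymptotic slope is 20 × (0 − 2) = -40 dB/decade.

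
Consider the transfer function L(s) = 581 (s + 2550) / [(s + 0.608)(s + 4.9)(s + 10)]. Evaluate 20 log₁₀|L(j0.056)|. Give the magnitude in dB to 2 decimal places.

|j0.056 + 2550| = √(0.056² + 2550²) = 2550
|j0.056 + 0.608| = √(0.056² + 0.608²) = 0.6106
|j0.056 + 4.9| = √(0.056² + 4.9²) = 4.9
|j0.056 + 10| = √(0.056² + 10²) = 10
|L(j0.056)| = 581 × 2550 / (0.6106 × 4.9 × 10) = 49516
20 log₁₀(49516) = 93.895 dB

93.89 dB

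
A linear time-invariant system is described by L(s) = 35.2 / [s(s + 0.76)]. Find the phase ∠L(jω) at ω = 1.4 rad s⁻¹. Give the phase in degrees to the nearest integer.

-152°

∠(j1.4 + 0.76) = arctan(1.4/0.76) = 61.50°
∠(j1.4) = 90.00°
∠L(j1.4) = − (61.50° + 90.00°) = -151.50°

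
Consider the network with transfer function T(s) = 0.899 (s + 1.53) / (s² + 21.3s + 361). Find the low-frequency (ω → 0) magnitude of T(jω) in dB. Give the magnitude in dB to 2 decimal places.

-48.38 dB

T(0) = 0.899 × 1.53 / 361 = 0.0038102
20 log₁₀(0.0038102) = -48.381 dB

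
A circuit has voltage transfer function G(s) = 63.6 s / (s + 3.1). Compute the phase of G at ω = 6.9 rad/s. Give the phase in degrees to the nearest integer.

∠(j6.9) = 90.00°
∠(j6.9 + 3.1) = arctan(6.9/3.1) = 65.81°
∠G(j6.9) = 90.00° − 65.81° = 24.19°

24°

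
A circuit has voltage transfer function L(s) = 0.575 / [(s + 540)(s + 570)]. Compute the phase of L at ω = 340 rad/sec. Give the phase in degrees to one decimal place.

∠(j340 + 540) = arctan(340/540) = 32.20°
∠(j340 + 570) = arctan(340/570) = 30.82°
∠L(j340) = − (32.20° + 30.82°) = -63.01°

-63.0 deg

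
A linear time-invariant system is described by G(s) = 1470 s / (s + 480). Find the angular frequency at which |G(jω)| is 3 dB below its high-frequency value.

480 rad s⁻¹

For a single-pole high-pass, the −3 dB point is at the pole: ω = 480 rad s⁻¹.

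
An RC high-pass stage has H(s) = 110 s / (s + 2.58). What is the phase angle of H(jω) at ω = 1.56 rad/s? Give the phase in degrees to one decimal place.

∠(j1.56) = 90.00°
∠(j1.56 + 2.58) = arctan(1.56/2.58) = 31.16°
∠H(j1.56) = 90.00° − 31.16° = 58.84°

58.8 deg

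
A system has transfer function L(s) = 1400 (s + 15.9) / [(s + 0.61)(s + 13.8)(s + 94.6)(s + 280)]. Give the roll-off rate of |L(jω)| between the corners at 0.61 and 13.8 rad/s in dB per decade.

In this band the factors already past their corner are: pole at 0.61; net slope = -20 dB/decade.

-20 dB/decade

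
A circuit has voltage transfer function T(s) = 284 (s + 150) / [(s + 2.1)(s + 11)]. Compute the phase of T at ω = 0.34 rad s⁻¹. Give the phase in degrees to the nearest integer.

-11°

∠(j0.34 + 150) = arctan(0.34/150) = 0.13°
∠(j0.34 + 2.1) = arctan(0.34/2.1) = 9.20°
∠(j0.34 + 11) = arctan(0.34/11) = 1.77°
∠T(j0.34) = 0.13° − (9.20° + 1.77°) = -10.84°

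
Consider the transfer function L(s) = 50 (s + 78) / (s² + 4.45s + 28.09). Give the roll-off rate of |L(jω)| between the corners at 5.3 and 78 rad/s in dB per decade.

-40 dB/decade

In this band the factors already past their corner are: complex pole pair at ωₙ ≈ 5.3; net slope = -40 dB/decade.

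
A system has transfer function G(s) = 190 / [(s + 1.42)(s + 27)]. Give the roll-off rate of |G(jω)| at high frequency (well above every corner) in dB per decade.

-40 dB/decade

With 0 zeros and 2 poles, the high-frequency asymptotic slope is 20 × (0 − 2) = -40 dB/decade.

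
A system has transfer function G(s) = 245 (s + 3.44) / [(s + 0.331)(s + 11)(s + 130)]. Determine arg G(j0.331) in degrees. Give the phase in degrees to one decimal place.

-41.4°

∠(j0.331 + 3.44) = arctan(0.331/3.44) = 5.50°
∠(j0.331 + 0.331) = arctan(0.331/0.331) = 45.00°
∠(j0.331 + 11) = arctan(0.331/11) = 1.72°
∠(j0.331 + 130) = arctan(0.331/130) = 0.15°
∠G(j0.331) = 5.50° − (45.00° + 1.72° + 0.15°) = -41.37°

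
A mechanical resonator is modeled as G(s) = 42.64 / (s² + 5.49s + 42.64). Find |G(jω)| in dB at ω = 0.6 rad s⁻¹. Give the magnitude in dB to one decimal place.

0.0 dB

|(j0.6)² + 5.49(j0.6) + 42.64| = |42.28 + j3.294| = 42.41
|G(j0.6)| = 42.64 / 42.41 = 1.0055
20 log₁₀(1.0055) = 0.05 dB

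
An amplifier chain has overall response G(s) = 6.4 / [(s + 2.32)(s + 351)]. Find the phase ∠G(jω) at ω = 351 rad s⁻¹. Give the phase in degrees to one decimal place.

-134.6°

∠(j351 + 2.32) = arctan(351/2.32) = 89.62°
∠(j351 + 351) = arctan(351/351) = 45.00°
∠G(j351) = − (89.62° + 45.00°) = -134.62°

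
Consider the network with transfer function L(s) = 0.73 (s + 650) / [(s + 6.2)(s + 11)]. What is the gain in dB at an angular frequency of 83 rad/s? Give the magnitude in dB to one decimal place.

|j83 + 650| = √(83² + 650²) = 655.3
|j83 + 6.2| = √(83² + 6.2²) = 83.23
|j83 + 11| = √(83² + 11²) = 83.73
|L(j83)| = 0.73 × 655.3 / (83.23 × 83.73) = 0.068644
20 log₁₀(0.068644) = -23.27 dB

-23.3 dB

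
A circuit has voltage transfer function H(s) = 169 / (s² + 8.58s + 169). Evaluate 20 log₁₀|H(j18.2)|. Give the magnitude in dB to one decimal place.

-2.5 dB

|(j18.2)² + 8.58(j18.2) + 169| = |-162.24 + j156.16| = 225.2
|H(j18.2)| = 169 / 225.2 = 0.75051
20 log₁₀(0.75051) = -2.49 dB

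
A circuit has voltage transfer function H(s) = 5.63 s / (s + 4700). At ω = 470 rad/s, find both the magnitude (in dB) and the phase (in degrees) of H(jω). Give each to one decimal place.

|H| = -5.0 dB, ∠H = 84.3°

|j470| = 470
|j470 + 4700| = √(470² + 4700²) = 4723
|H(j470)| = 5.63 × 470 / 4723 = 0.56021
20 log₁₀(0.56021) = -5.03 dB
∠(j470) = 90.00°
∠(j470 + 4700) = arctan(470/4700) = 5.71°
∠H(j470) = 90.00° − 5.71° = 84.29°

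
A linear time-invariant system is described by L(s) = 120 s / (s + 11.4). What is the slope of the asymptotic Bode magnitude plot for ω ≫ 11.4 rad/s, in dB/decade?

With 1 zero and 1 pole, the high-frequency asymptotic slope is 20 × (1 − 1) = 0 dB/decade.

0 dB/decade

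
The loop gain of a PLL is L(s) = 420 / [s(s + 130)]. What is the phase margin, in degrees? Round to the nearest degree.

Gain crossover: |L(jω)| = 1 at ω ≈ 3.23 rad s⁻¹.
∠L(j3.23) = −90° − arctan(3.23/130) ≈ -91.42°
PM = 180° + (-91.42°) = 88.58°

89 deg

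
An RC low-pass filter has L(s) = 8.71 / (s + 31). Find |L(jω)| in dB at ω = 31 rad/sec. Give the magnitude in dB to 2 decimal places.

|j31 + 31| = √(31² + 31²) = 43.84
|L(j31)| = 8.71 / 43.84 = 0.19867
20 log₁₀(0.19867) = -14.037 dB

-14.04 dB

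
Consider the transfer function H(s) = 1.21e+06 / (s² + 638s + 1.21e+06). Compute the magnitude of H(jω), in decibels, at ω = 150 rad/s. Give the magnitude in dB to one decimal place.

|(j150)² + 638(j150) + 1.21e+06| = |1.1875e+06 + j95700| = 1.191e+06
|H(j150)| = 1.21e+06 / 1.191e+06 = 1.0157
20 log₁₀(1.0157) = 0.13 dB

0.1 dB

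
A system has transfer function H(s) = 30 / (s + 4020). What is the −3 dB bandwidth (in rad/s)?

4020 rad/s

For a single-pole low-pass, the −3 dB point is at the pole: ω = 4020 rad/s.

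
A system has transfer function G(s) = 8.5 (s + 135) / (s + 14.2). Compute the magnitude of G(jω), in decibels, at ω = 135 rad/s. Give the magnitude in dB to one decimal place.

21.6 dB

|j135 + 135| = √(135² + 135²) = 190.9
|j135 + 14.2| = √(135² + 14.2²) = 135.7
|G(j135)| = 8.5 × 190.9 / 135.7 = 11.955
20 log₁₀(11.955) = 21.55 dB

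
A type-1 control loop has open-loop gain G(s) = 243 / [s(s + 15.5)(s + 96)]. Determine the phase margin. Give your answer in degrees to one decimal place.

Gain crossover: |G(jω)| = 1 at ω ≈ 0.163 rad/s.
∠G(j0.163) = −90° − arctan(0.163/15.5) − arctan(0.163/96) ≈ -90.70°
PM = 180° + (-90.70°) = 89.30°

89.3°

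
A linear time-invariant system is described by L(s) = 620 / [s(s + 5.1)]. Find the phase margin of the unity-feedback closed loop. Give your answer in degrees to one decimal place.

Gain crossover: |L(jω)| = 1 at ω ≈ 24.6 rad/sec.
∠L(j24.6) = −90° − arctan(24.6/5.1) ≈ -168.31°
PM = 180° + (-168.31°) = 11.69°

11.7 deg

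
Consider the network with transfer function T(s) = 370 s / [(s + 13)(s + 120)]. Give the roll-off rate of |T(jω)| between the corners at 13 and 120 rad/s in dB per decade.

0 dB/decade

In this band the factors already past their corner are: 1 differentiator zero, pole at 13; net slope = 0 dB/decade.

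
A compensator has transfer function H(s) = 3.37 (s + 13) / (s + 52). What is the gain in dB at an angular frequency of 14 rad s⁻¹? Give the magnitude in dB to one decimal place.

1.6 dB

|j14 + 13| = √(14² + 13²) = 19.1
|j14 + 52| = √(14² + 52²) = 53.85
|H(j14)| = 3.37 × 19.1 / 53.85 = 1.1956
20 log₁₀(1.1956) = 1.55 dB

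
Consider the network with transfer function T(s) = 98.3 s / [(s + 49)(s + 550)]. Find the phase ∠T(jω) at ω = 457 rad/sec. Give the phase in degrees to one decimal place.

∠(j457) = 90.00°
∠(j457 + 49) = arctan(457/49) = 83.88°
∠(j457 + 550) = arctan(457/550) = 39.72°
∠T(j457) = 90.00° − (83.88° + 39.72°) = -33.60°

-33.6 deg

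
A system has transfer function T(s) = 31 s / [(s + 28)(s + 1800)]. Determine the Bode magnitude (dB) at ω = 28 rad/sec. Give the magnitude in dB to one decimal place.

|j28| = 28
|j28 + 28| = √(28² + 28²) = 39.6
|j28 + 1800| = √(28² + 1800²) = 1800
|T(j28)| = 31 × 28 / (39.6 × 1800) = 0.012176
20 log₁₀(0.012176) = -38.29 dB

-38.3 dB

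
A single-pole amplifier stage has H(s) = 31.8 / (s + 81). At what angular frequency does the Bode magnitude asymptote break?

The single real pole at s = −81 gives a corner at ω = 81 rad/sec.

81 rad/sec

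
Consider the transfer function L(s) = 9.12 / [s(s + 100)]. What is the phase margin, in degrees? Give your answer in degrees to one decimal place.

Gain crossover: |L(jω)| = 1 at ω ≈ 0.0912 rad/s.
∠L(j0.0912) = −90° − arctan(0.0912/100) ≈ -90.05°
PM = 180° + (-90.05°) = 89.95°

89.9°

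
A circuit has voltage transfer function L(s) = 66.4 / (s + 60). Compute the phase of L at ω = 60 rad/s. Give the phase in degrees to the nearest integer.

-45°

∠(j60 + 60) = arctan(60/60) = 45.00°
∠L(j60) = −45.00° = -45.00°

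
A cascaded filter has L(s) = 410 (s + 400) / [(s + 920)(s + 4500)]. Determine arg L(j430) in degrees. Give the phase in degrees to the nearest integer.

17°

∠(j430 + 400) = arctan(430/400) = 47.07°
∠(j430 + 920) = arctan(430/920) = 25.05°
∠(j430 + 4500) = arctan(430/4500) = 5.46°
∠L(j430) = 47.07° − (25.05° + 5.46°) = 16.56°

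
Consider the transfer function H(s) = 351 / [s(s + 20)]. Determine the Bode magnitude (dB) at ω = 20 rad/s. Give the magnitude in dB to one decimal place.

-4.1 dB

|j20 + 20| = √(20² + 20²) = 28.28
|j20| = 20
|H(j20)| = 351 / (28.28 × 20) = 0.62049
20 log₁₀(0.62049) = -4.15 dB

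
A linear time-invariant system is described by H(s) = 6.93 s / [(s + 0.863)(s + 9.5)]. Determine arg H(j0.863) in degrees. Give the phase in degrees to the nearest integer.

∠(j0.863) = 90.00°
∠(j0.863 + 0.863) = arctan(0.863/0.863) = 45.00°
∠(j0.863 + 9.5) = arctan(0.863/9.5) = 5.19°
∠H(j0.863) = 90.00° − (45.00° + 5.19°) = 39.81°

40°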